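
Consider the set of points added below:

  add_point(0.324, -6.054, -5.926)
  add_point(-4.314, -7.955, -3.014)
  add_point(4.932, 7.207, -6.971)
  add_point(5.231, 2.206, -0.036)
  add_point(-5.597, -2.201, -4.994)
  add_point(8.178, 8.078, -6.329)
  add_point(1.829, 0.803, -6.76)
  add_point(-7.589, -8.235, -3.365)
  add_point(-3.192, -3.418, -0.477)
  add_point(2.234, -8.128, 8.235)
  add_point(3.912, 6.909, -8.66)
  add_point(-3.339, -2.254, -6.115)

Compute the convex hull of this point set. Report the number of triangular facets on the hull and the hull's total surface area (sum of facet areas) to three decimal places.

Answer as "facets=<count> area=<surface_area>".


Hull vertices (11/12): indices [0, 1, 2, 3, 4, 5, 7, 8, 9, 10, 11].

Per-facet area ½‖(b−a)×(c−a)‖:
  f1: (p0, p9, p5) → 116.3299
  f2: (p0, p10, p5) → 32.1298
  f3: (p8, p9, p7) → 38.0620
  f4: (p1, p9, p7) → 17.3870
  f5: (p1, p0, p7) → 6.1467
  f6: (p1, p0, p9) → 37.7054
  f7: (p11, p0, p7) → 20.3322
  f8: (p11, p0, p10) → 31.2760
  f9: (p2, p10, p5) → 2.4975
  f10: (p4, p11, p10) → 11.8121
  f11: (p4, p2, p10) → 13.2789
  f12: (p4, p2, p8) → 37.4165
  f13: (p4, p8, p7) → 16.5255
  f14: (p4, p11, p7) → 7.7062
  f15: (p3, p8, p9) → 56.0674
  f16: (p3, p2, p8) → 41.8740
  f17: (p3, p9, p5) → 10.8024
  f18: (p3, p2, p5) → 14.6267
Σ area = 511.976

Euler: V−E+F = 11−27+18 = 2.

facets=18 area=511.976


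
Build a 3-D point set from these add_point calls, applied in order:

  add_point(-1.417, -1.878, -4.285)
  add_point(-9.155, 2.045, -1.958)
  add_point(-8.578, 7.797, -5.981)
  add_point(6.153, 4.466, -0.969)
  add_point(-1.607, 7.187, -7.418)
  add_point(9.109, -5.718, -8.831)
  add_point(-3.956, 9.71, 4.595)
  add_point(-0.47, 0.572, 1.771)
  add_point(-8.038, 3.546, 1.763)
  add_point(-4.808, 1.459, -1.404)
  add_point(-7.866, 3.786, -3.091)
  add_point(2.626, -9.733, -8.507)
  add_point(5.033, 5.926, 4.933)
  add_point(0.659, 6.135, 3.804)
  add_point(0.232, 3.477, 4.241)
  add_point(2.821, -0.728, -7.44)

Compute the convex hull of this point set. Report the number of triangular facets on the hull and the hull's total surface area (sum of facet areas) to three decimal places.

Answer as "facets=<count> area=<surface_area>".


facets=18 area=738.108

Points on the hull: [1, 2, 3, 4, 5, 6, 7, 8, 11, 12, 14] (11 of 16).

Facet areas (half cross-product norm):
  f1: (p11, p12, p5) → 70.0902
  f2: (p4, p11, p5) → 63.5989
  f3: (p6, p4, p12) → 59.5139
  f4: (p3, p12, p5) → 24.9478
  f5: (p3, p4, p5) → 68.9772
  f6: (p3, p4, p12) → 29.7024
  f7: (p2, p11, p1) → 60.6126
  f8: (p2, p4, p11) → 58.8880
  f9: (p2, p6, p4) → 41.0291
  f10: (p14, p11, p12) → 48.0601
  f11: (p14, p7, p11) → 11.2209
  f12: (p14, p6, p12) → 20.2949
  f13: (p8, p14, p6) → 27.5850
  f14: (p8, p2, p1) → 14.3879
  f15: (p8, p2, p6) → 35.0193
  f16: (p8, p14, p7) → 15.6766
  f17: (p8, p11, p1) → 34.3633
  f18: (p8, p7, p11) → 54.1395
Σ area = 738.108

Check V−E+F: 11 − 27 + 18 = 2.


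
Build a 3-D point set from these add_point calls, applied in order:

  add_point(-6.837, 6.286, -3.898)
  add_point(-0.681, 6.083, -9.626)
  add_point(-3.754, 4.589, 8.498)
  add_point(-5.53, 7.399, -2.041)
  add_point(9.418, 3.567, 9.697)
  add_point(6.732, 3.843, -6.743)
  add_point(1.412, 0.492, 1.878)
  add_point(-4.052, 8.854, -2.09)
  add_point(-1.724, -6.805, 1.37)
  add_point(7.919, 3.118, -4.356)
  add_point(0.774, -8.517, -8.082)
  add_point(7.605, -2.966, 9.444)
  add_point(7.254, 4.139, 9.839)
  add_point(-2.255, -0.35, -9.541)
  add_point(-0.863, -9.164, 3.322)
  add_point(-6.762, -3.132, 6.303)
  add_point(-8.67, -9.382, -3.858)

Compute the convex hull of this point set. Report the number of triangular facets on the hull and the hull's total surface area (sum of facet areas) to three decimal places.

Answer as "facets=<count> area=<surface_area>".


facets=26 area=1101.349

Points on the hull: [0, 1, 2, 3, 4, 5, 7, 9, 10, 11, 12, 13, 14, 15, 16] (15 of 17).

Triangle areas on the boundary:
  f1: (p13, p10, p16) → 45.1959
  f2: (p13, p10, p1) → 16.7926
  f3: (p5, p10, p1) → 56.0445
  f4: (p5, p7, p4) → 103.8374
  f5: (p5, p1, p7) → 35.6664
  f6: (p0, p1, p7) → 17.3729
  f7: (p0, p13, p16) → 61.2694
  f8: (p0, p13, p1) → 27.4995
  f9: (p12, p7, p4) → 14.3348
  f10: (p12, p2, p7) → 62.6181
  f11: (p9, p5, p4) → 8.6761
  f12: (p9, p5, p10) → 19.0322
  f13: (p3, p2, p7) → 11.4201
  f14: (p3, p0, p7) → 1.9718
  f15: (p3, p0, p2) → 10.3551
  f16: (p11, p12, p2) → 39.4012
  f17: (p11, p12, p4) → 7.6080
  f18: (p11, p9, p4) → 47.7454
  f19: (p11, p9, p10) → 106.1998
  f20: (p15, p11, p2) → 57.5605
  f21: (p15, p0, p16) → 80.8004
  f22: (p15, p0, p2) → 53.9777
  f23: (p14, p15, p16) → 46.0088
  f24: (p14, p15, p11) → 54.2818
  f25: (p14, p10, p16) → 50.5728
  f26: (p14, p11, p10) → 65.1056
Σ area = 1101.349

Check V−E+F: 15 − 39 + 26 = 2.


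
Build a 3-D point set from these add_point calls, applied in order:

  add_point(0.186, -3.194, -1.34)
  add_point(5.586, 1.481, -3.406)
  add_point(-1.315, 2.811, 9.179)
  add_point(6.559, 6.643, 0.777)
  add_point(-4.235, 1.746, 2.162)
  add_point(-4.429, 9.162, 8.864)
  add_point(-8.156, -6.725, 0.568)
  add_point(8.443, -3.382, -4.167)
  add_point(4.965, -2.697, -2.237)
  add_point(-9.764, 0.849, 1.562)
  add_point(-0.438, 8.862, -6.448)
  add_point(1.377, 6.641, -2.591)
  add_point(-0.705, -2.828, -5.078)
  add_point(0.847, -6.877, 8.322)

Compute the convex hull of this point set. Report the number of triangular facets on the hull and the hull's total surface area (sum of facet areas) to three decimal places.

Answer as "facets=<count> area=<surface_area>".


facets=14 area=828.268

9 of the 14 inputs are extreme points: [2, 3, 5, 6, 7, 9, 10, 12, 13].

Facet areas (half cross-product norm):
  f1: (p5, p10, p9) → 85.3562
  f2: (p12, p10, p7) → 54.1500
  f3: (p3, p10, p7) → 58.3755
  f4: (p3, p5, p10) → 70.4286
  f5: (p3, p13, p7) → 82.6781
  f6: (p6, p5, p9) → 36.7260
  f7: (p6, p13, p5) → 97.7297
  f8: (p6, p10, p9) → 54.0811
  f9: (p6, p12, p10) → 52.8259
  f10: (p6, p13, p7) → 88.1134
  f11: (p6, p12, p7) → 35.3461
  f12: (p2, p13, p5) → 9.4017
  f13: (p2, p3, p5) → 42.9452
  f14: (p2, p3, p13) → 60.1108
Σ area = 828.268

Euler characteristic 9−21+14 = 2 ✓


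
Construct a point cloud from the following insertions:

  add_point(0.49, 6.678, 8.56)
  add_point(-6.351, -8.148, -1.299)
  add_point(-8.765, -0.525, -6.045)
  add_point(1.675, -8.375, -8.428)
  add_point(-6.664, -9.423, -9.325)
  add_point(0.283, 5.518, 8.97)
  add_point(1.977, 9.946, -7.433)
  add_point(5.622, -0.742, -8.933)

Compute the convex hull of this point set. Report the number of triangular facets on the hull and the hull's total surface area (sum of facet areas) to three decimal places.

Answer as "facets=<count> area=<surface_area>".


facets=12 area=746.700

Points on the hull: [0, 1, 2, 3, 4, 5, 6, 7] (8 of 8).

Per-facet area ½‖(b−a)×(c−a)‖:
  f1: (p1, p5, p2) → 82.9399
  f2: (p4, p6, p2) → 65.2885
  f3: (p4, p6, p7) → 82.1990
  f4: (p4, p1, p2) → 34.8934
  f5: (p0, p6, p2) → 118.0423
  f6: (p0, p5, p2) → 11.4865
  f7: (p0, p6, p7) → 93.3197
  f8: (p0, p5, p7) → 12.2767
  f9: (p3, p5, p7) → 84.3398
  f10: (p3, p1, p5) → 97.7641
  f11: (p3, p4, p7) → 30.2347
  f12: (p3, p4, p1) → 33.9152
Σ area = 746.700

Euler characteristic 8−18+12 = 2 ✓


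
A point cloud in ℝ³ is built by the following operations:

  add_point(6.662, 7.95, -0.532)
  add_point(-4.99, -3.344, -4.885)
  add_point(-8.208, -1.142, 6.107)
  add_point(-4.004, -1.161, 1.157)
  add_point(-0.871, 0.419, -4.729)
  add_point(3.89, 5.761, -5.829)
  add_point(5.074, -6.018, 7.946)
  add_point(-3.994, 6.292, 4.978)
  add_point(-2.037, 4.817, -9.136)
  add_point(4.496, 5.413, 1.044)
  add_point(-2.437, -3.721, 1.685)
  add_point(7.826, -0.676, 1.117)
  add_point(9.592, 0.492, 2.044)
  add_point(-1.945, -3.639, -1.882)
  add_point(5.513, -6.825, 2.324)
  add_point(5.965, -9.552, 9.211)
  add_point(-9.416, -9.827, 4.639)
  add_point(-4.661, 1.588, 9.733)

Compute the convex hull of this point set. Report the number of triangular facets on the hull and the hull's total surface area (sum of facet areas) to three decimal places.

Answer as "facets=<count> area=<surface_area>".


Hull vertices (12/18): indices [0, 1, 2, 5, 6, 7, 8, 12, 14, 15, 16, 17].

Per-facet area ½‖(b−a)×(c−a)‖:
  f1: (p0, p17, p12) → 66.6279
  f2: (p2, p8, p16) → 75.5414
  f3: (p2, p17, p16) → 19.4470
  f4: (p5, p0, p12) → 26.6548
  f5: (p5, p0, p8) → 12.3125
  f6: (p5, p14, p12) → 45.5058
  f7: (p5, p14, p8) → 50.1826
  f8: (p1, p8, p16) → 26.8863
  f9: (p1, p14, p16) → 78.3644
  f10: (p1, p14, p8) → 62.2527
  f11: (p15, p17, p16) → 95.0698
  f12: (p15, p14, p16) → 56.4876
  f13: (p15, p14, p12) → 29.4429
  f14: (p7, p2, p8) → 61.3836
  f15: (p7, p2, p17) → 19.3333
  f16: (p7, p0, p8) → 72.1910
  f17: (p7, p0, p17) → 35.1307
  f18: (p6, p17, p12) → 61.6166
  f19: (p6, p15, p12) → 13.7255
  f20: (p6, p15, p17) → 17.3969
Σ area = 925.553

Check V−E+F: 12 − 30 + 20 = 2.

facets=20 area=925.553


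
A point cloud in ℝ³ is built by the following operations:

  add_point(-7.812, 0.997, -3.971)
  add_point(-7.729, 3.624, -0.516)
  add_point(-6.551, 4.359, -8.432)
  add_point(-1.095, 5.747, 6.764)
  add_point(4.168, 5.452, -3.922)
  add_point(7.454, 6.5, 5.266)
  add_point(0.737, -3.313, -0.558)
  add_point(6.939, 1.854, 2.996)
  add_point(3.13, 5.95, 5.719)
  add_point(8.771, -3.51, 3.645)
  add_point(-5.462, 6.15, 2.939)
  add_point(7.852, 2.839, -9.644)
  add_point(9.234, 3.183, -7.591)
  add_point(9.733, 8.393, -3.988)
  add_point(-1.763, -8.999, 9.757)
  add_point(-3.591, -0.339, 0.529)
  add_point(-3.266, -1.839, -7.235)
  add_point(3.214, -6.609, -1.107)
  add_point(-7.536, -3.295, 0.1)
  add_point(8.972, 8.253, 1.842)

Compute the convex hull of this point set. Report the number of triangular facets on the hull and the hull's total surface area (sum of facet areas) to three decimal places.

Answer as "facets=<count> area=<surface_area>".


Points on the hull: [0, 1, 2, 3, 5, 9, 10, 11, 12, 13, 14, 16, 17, 18, 19] (15 of 20).

Facet areas (half cross-product norm):
  f1: (p2, p11, p13) → 58.9090
  f2: (p16, p2, p0) → 17.1399
  f3: (p16, p2, p11) → 43.7035
  f4: (p1, p2, p0) → 12.0006
  f5: (p10, p2, p13) → 92.9628
  f6: (p10, p1, p2) → 15.7658
  f7: (p10, p3, p14) → 43.2217
  f8: (p10, p1, p14) → 41.0930
  f9: (p18, p16, p0) → 18.5772
  f10: (p18, p1, p0) → 12.7768
  f11: (p18, p1, p14) → 37.1446
  f12: (p12, p11, p13) → 6.2143
  f13: (p12, p9, p13) → 41.4896
  f14: (p12, p9, p11) → 12.8856
  f15: (p5, p3, p14) → 64.7368
  f16: (p5, p9, p14) → 66.4982
  f17: (p17, p16, p11) → 59.6956
  f18: (p17, p9, p11) → 53.3211
  f19: (p17, p9, p14) → 47.6747
  f20: (p17, p18, p14) → 62.3786
  f21: (p17, p18, p16) → 41.8298
  f22: (p19, p9, p13) → 34.4532
  f23: (p19, p5, p9) → 20.5437
  f24: (p19, p5, p3) → 15.1701
  f25: (p19, p10, p13) → 42.0958
  f26: (p19, p10, p3) → 31.1564
Σ area = 993.438

Check V−E+F: 15 − 39 + 26 = 2.

facets=26 area=993.438


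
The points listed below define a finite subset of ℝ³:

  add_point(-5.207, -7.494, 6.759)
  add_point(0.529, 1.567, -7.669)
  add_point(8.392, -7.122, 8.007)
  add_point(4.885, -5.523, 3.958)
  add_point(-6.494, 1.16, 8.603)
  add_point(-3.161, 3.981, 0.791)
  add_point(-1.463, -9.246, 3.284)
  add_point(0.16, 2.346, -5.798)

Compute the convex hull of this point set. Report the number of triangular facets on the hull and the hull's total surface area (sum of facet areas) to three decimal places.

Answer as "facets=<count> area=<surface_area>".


facets=10 area=477.088

Hull vertices (7/8): indices [0, 1, 2, 4, 5, 6, 7].

Area of each hull facet:
  f1: (p1, p6, p2) → 86.2674
  f2: (p0, p2, p4) → 60.7806
  f3: (p0, p6, p2) → 28.8677
  f4: (p0, p1, p4) → 77.2387
  f5: (p0, p1, p6) → 39.7423
  f6: (p5, p2, p4) → 74.6915
  f7: (p5, p1, p4) → 23.2719
  f8: (p7, p1, p2) → 17.6003
  f9: (p7, p5, p2) → 66.2539
  f10: (p7, p5, p1) → 2.3739
Σ area = 477.088

Check V−E+F: 7 − 15 + 10 = 2.


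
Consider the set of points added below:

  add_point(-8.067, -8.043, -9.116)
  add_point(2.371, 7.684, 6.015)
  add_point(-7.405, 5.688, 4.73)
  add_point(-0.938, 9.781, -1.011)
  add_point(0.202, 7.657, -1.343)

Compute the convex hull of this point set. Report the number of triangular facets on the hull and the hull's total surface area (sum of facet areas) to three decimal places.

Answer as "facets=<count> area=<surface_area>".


Hull vertices (5/5): indices [0, 1, 2, 3, 4].

Area of each hull facet:
  f1: (p2, p1, p0) → 94.6811
  f2: (p2, p3, p0) → 92.8503
  f3: (p2, p3, p1) → 35.9373
  f4: (p4, p1, p0) → 63.9836
  f5: (p4, p3, p0) → 19.4926
  f6: (p4, p3, p1) → 9.3332
Σ area = 316.278

Euler characteristic 5−9+6 = 2 ✓

facets=6 area=316.278


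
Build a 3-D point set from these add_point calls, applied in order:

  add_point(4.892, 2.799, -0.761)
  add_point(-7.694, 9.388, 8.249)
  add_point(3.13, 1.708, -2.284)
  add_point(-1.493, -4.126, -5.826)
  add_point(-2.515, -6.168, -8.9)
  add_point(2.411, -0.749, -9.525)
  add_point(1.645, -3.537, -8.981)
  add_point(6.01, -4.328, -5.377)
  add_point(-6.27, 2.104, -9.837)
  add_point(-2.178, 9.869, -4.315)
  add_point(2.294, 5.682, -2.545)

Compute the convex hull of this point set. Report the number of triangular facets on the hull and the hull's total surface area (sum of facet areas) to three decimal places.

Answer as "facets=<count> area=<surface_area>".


facets=16 area=568.661

Extreme-point indices: [0, 1, 3, 4, 5, 6, 7, 8, 9, 10] — 10 of 11 on the boundary.

Facet areas (half cross-product norm):
  f1: (p8, p4, p1) → 85.8906
  f2: (p8, p9, p1) → 67.8526
  f3: (p3, p7, p1) → 73.9192
  f4: (p3, p4, p1) → 22.2676
  f5: (p3, p4, p7) → 13.7338
  f6: (p0, p7, p1) → 50.5657
  f7: (p5, p8, p9) → 46.8016
  f8: (p5, p0, p7) → 27.5859
  f9: (p5, p8, p4) → 30.7459
  f10: (p10, p5, p9) → 29.3066
  f11: (p10, p5, p0) → 20.0173
  f12: (p10, p9, p1) → 43.7756
  f13: (p10, p0, p1) → 31.2020
  f14: (p6, p4, p7) → 11.6458
  f15: (p6, p5, p7) → 8.3977
  f16: (p6, p5, p4) → 4.9529
Σ area = 568.661

Check V−E+F: 10 − 24 + 16 = 2.


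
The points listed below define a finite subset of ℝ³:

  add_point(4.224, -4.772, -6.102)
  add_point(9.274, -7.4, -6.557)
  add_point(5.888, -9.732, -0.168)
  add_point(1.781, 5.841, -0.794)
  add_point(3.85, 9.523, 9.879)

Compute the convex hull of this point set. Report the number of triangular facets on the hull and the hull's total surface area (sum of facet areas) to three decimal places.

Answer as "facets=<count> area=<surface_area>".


facets=6 area=346.382

5 of the 5 inputs are extreme points: [0, 1, 2, 3, 4].

Triangle areas on the boundary:
  f1: (p4, p1, p3) → 80.4561
  f2: (p4, p2, p3) → 90.0671
  f3: (p4, p2, p1) → 81.8252
  f4: (p0, p1, p3) → 27.2437
  f5: (p0, p2, p3) → 46.2342
  f6: (p0, p2, p1) → 20.5553
Σ area = 346.382

Euler characteristic 5−9+6 = 2 ✓


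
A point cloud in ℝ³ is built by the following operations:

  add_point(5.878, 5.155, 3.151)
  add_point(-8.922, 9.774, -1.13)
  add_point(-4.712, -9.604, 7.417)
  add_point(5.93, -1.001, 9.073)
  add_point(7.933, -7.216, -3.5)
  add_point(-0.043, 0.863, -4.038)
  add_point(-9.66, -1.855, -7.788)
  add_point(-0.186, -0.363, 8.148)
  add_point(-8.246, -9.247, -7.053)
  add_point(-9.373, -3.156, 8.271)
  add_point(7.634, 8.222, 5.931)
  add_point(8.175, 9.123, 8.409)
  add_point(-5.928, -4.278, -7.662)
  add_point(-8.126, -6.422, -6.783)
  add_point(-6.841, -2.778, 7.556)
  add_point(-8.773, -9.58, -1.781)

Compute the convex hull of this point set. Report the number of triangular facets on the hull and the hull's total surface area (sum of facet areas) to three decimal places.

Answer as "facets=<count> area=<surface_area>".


Hull vertices (12/16): indices [1, 2, 3, 4, 5, 6, 8, 9, 10, 11, 12, 15].

Per-facet area ½‖(b−a)×(c−a)‖:
  f1: (p5, p1, p6) → 64.1612
  f2: (p9, p1, p6) → 97.8560
  f3: (p9, p1, p11) → 149.9790
  f4: (p10, p1, p11) → 20.8371
  f5: (p10, p5, p1) → 93.1690
  f6: (p12, p8, p6) → 12.1557
  f7: (p12, p5, p6) → 18.5130
  f8: (p3, p9, p11) → 75.4340
  f9: (p3, p9, p2) → 55.0300
  f10: (p15, p8, p2) → 13.2279
  f11: (p15, p9, p2) → 39.8346
  f12: (p15, p8, p6) → 19.8762
  f13: (p15, p9, p6) → 58.4589
  f14: (p4, p10, p5) → 82.7577
  f15: (p4, p10, p11) → 15.7640
  f16: (p4, p3, p11) → 69.2194
  f17: (p4, p12, p8) → 40.0388
  f18: (p4, p12, p5) → 48.8117
  f19: (p4, p8, p2) → 112.0198
  f20: (p4, p3, p2) → 93.9836
Σ area = 1181.128

Euler characteristic 12−30+20 = 2 ✓

facets=20 area=1181.128


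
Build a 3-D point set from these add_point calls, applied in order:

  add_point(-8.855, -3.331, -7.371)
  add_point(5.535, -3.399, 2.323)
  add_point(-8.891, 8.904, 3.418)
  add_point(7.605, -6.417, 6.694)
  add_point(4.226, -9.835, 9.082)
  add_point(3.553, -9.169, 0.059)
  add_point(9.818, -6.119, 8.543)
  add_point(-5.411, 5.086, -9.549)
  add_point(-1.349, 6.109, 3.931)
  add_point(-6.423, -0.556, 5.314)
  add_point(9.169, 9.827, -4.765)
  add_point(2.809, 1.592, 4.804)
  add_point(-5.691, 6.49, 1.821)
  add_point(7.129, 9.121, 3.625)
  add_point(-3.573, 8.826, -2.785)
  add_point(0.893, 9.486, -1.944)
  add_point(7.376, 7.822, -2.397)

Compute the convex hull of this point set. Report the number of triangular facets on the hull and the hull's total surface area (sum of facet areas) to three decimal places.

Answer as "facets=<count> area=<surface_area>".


Extreme-point indices: [0, 2, 4, 5, 6, 7, 9, 10, 13, 14, 15] — 11 of 17 on the boundary.

Per-facet area ½‖(b−a)×(c−a)‖:
  f1: (p0, p7, p2) → 65.1395
  f2: (p13, p6, p2) → 128.4812
  f3: (p13, p10, p6) → 66.3773
  f4: (p14, p7, p2) → 28.1044
  f5: (p14, p7, p10) → 50.9135
  f6: (p4, p6, p2) → 79.3611
  f7: (p15, p14, p2) → 16.3275
  f8: (p15, p14, p10) → 10.0334
  f9: (p15, p13, p2) → 44.1141
  f10: (p15, p13, p10) → 31.9472
  f11: (p9, p0, p2) → 65.7542
  f12: (p9, p4, p2) → 40.3218
  f13: (p9, p4, p0) → 93.5372
  f14: (p5, p4, p0) → 58.6015
  f15: (p5, p4, p6) → 30.5026
  f16: (p5, p7, p10) → 145.8207
  f17: (p5, p0, p7) → 72.0448
  f18: (p5, p10, p6) → 108.8294
Σ area = 1136.211

Euler characteristic 11−27+18 = 2 ✓

facets=18 area=1136.211


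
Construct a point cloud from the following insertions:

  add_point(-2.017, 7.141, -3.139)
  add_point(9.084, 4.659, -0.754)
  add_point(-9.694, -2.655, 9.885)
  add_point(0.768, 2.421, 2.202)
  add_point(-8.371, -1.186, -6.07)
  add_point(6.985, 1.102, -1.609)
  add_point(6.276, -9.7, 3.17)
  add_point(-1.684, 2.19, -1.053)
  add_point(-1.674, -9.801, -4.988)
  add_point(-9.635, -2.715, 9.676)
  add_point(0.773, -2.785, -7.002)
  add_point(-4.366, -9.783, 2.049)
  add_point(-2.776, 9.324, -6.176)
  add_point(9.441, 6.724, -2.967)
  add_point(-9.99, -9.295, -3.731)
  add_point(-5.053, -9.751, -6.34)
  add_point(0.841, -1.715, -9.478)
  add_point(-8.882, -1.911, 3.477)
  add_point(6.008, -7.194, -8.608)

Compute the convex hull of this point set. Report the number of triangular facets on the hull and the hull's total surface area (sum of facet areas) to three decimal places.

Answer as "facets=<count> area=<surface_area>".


Points on the hull: [0, 1, 2, 4, 6, 8, 11, 12, 13, 14, 15, 16, 18] (13 of 19).

Triangle areas on the boundary:
  f1: (p18, p6, p13) → 91.3418
  f2: (p0, p12, p13) → 21.2869
  f3: (p0, p2, p13) → 94.8768
  f4: (p0, p2, p12) → 20.5509
  f5: (p11, p2, p14) → 47.5324
  f6: (p11, p6, p2) → 58.8667
  f7: (p1, p2, p13) → 26.3013
  f8: (p1, p6, p13) → 12.0836
  f9: (p1, p6, p2) → 140.8547
  f10: (p4, p2, p14) → 64.1255
  f11: (p4, p2, p12) → 94.9248
  f12: (p16, p12, p13) → 71.3712
  f13: (p16, p18, p13) → 51.8785
  f14: (p16, p4, p12) → 53.7817
  f15: (p8, p18, p6) → 48.0335
  f16: (p8, p11, p6) → 38.9543
  f17: (p15, p4, p14) → 23.5047
  f18: (p15, p16, p4) → 41.4516
  f19: (p15, p16, p18) → 38.7564
  f20: (p15, p8, p18) → 12.3214
  f21: (p15, p11, p14) → 21.6928
  f22: (p15, p8, p11) → 13.7101
Σ area = 1088.202

Euler: V−E+F = 13−33+22 = 2.

facets=22 area=1088.202


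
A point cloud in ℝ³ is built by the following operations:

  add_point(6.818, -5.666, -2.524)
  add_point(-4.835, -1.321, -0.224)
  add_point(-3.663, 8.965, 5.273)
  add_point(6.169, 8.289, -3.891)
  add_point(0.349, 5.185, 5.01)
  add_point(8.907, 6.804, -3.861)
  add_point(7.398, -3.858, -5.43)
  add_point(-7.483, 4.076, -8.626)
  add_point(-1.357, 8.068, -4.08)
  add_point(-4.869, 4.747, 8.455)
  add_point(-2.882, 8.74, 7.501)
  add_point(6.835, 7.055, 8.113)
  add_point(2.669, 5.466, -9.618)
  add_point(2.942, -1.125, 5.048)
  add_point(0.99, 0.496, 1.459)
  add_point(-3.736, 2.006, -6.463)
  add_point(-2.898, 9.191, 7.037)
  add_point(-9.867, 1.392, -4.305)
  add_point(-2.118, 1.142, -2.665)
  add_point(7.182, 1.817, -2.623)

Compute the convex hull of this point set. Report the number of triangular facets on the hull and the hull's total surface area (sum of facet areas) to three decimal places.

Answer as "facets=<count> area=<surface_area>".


Extreme-point indices: [0, 1, 2, 3, 5, 6, 7, 8, 9, 10, 11, 12, 13, 16, 17] — 15 of 20 on the boundary.

Facet areas (half cross-product norm):
  f1: (p11, p0, p5) → 76.7875
  f2: (p1, p0, p17) → 32.2724
  f3: (p1, p9, p17) → 35.9860
  f4: (p6, p0, p5) → 17.2033
  f5: (p6, p12, p5) → 43.8023
  f6: (p6, p0, p17) → 31.3245
  f7: (p2, p9, p17) → 36.8419
  f8: (p13, p1, p0) → 44.9934
  f9: (p13, p1, p9) → 43.9462
  f10: (p13, p11, p0) → 40.1722
  f11: (p13, p11, p9) → 47.4547
  f12: (p7, p2, p17) → 38.3417
  f13: (p7, p6, p17) → 48.2109
  f14: (p7, p6, p12) → 55.8747
  f15: (p10, p11, p9) → 21.7205
  f16: (p3, p12, p5) → 10.9941
  f17: (p3, p11, p5) → 18.7155
  f18: (p8, p7, p2) → 38.4590
  f19: (p8, p7, p12) → 31.0571
  f20: (p8, p3, p12) → 23.5627
  f21: (p16, p2, p9) → 4.9019
  f22: (p16, p10, p9) → 0.9777
  f23: (p16, p8, p2) → 5.6500
  f24: (p16, p8, p3) → 42.2234
  f25: (p16, p10, p11) → 3.1411
  f26: (p16, p3, p11) → 59.5539
Σ area = 854.168

Check V−E+F: 15 − 39 + 26 = 2.

facets=26 area=854.168


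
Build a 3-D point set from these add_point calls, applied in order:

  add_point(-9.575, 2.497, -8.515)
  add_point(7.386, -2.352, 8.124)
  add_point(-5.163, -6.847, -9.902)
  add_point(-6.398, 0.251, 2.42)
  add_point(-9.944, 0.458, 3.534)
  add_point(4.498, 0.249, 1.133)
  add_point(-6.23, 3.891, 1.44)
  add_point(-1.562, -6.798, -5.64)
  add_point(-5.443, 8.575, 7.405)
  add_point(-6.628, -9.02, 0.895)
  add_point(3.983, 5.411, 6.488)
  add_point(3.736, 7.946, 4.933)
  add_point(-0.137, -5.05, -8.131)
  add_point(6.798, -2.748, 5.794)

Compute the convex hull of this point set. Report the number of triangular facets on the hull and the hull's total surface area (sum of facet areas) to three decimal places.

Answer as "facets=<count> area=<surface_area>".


facets=20 area=864.985

Extreme-point indices: [0, 1, 2, 4, 5, 7, 8, 9, 10, 11, 12, 13] — 12 of 14 on the boundary.

Facet areas (half cross-product norm):
  f1: (p9, p1, p4) → 87.0536
  f2: (p7, p2, p9) → 23.4101
  f3: (p8, p1, p4) → 83.6329
  f4: (p13, p11, p1) → 13.5845
  f5: (p13, p9, p1) → 15.5720
  f6: (p13, p7, p9) → 61.9752
  f7: (p12, p7, p2) → 8.9776
  f8: (p12, p13, p7) → 24.2923
  f9: (p10, p11, p1) → 5.7379
  f10: (p10, p8, p1) → 33.1270
  f11: (p10, p8, p11) → 14.2148
  f12: (p0, p8, p11) → 83.4833
  f13: (p0, p12, p2) → 29.2797
  f14: (p0, p12, p11) → 110.2689
  f15: (p0, p8, p4) → 59.8075
  f16: (p0, p9, p4) → 63.0960
  f17: (p0, p2, p9) → 57.9159
  f18: (p5, p13, p11) → 25.6064
  f19: (p5, p12, p11) → 34.6559
  f20: (p5, p12, p13) → 29.2939
Σ area = 864.985

Check V−E+F: 12 − 30 + 20 = 2.


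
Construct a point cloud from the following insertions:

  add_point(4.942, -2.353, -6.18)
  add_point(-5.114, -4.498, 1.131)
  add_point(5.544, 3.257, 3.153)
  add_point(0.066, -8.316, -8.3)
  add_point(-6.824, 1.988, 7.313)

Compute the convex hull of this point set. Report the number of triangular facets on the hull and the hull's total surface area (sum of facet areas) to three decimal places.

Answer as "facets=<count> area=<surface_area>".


Hull vertices (5/5): indices [0, 1, 2, 3, 4].

Area of each hull facet:
  f1: (p0, p2, p4) → 70.4541
  f2: (p0, p3, p4) → 73.5715
  f3: (p0, p3, p2) → 33.3019
  f4: (p1, p2, p4) → 56.5898
  f5: (p1, p3, p4) → 24.4777
  f6: (p1, p3, p2) → 76.0542
Σ area = 334.449

Euler characteristic 5−9+6 = 2 ✓

facets=6 area=334.449


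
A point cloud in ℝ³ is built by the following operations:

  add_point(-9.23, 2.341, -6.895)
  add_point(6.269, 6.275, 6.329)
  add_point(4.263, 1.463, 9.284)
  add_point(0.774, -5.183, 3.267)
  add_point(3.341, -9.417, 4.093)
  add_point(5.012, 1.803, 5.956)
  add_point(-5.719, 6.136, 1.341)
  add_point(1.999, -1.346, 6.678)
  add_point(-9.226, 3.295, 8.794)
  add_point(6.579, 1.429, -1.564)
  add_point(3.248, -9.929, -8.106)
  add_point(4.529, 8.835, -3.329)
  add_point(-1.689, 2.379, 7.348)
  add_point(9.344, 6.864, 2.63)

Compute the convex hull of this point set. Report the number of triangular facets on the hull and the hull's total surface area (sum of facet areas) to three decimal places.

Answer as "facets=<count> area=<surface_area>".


facets=14 area=974.865

9 of the 14 inputs are extreme points: [0, 1, 2, 4, 6, 8, 10, 11, 13].

Per-facet area ½‖(b−a)×(c−a)‖:
  f1: (p11, p10, p0) → 129.8615
  f2: (p11, p10, p13) → 76.7437
  f3: (p1, p2, p13) → 10.5599
  f4: (p1, p8, p2) → 39.9414
  f5: (p1, p11, p13) → 18.7027
  f6: (p4, p8, p2) → 82.3065
  f7: (p4, p10, p13) → 106.2190
  f8: (p4, p2, p13) → 58.4675
  f9: (p4, p10, p0) → 106.6314
  f10: (p4, p8, p0) → 138.7740
  f11: (p6, p8, p0) → 37.7917
  f12: (p6, p11, p0) → 56.1734
  f13: (p6, p1, p8) → 56.5086
  f14: (p6, p1, p11) → 56.1838
Σ area = 974.865

Check V−E+F: 9 − 21 + 14 = 2.


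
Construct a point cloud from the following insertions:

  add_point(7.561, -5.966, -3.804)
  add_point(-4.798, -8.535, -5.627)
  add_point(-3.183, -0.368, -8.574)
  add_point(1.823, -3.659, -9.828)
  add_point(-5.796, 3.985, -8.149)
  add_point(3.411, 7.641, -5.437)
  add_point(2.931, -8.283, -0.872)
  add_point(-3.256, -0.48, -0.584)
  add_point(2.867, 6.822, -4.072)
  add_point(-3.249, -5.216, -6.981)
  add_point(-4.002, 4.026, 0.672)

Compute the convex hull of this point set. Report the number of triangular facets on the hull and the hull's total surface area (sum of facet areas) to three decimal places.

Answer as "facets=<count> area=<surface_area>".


Hull vertices (10/11): indices [0, 1, 2, 3, 4, 5, 6, 7, 8, 10].

Area of each hull facet:
  f1: (p10, p1, p4) → 56.4452
  f2: (p5, p10, p4) → 41.5342
  f3: (p3, p1, p0) → 39.8527
  f4: (p3, p5, p4) → 52.8381
  f5: (p3, p5, p0) → 52.5651
  f6: (p6, p1, p0) → 24.5689
  f7: (p6, p10, p0) → 42.0837
  f8: (p8, p10, p0) → 59.9276
  f9: (p8, p5, p0) → 10.6852
  f10: (p8, p5, p10) → 3.9696
  f11: (p2, p1, p4) → 16.7313
  f12: (p2, p3, p4) → 6.9251
  f13: (p2, p3, p1) → 25.9516
  f14: (p7, p10, p1) → 9.4776
  f15: (p7, p6, p1) → 39.3713
  f16: (p7, p6, p10) → 12.4090
Σ area = 495.336

Check V−E+F: 10 − 24 + 16 = 2.

facets=16 area=495.336


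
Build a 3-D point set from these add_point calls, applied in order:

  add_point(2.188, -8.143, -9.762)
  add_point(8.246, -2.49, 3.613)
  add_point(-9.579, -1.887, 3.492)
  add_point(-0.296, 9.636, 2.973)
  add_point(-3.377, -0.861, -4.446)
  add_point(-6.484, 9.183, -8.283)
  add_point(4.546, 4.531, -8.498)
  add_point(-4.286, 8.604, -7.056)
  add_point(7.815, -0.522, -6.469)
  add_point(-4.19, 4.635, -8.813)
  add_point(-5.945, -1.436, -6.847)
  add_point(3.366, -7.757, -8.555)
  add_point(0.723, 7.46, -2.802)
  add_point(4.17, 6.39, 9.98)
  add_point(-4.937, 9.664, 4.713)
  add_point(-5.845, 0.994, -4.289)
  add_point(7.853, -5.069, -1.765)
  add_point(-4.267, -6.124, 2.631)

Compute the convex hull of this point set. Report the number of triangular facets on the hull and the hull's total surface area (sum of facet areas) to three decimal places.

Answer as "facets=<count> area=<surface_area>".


Hull vertices (15/18): indices [0, 1, 2, 3, 5, 6, 7, 8, 9, 10, 11, 13, 14, 16, 17].

Facet areas (half cross-product norm):
  f1: (p5, p14, p2) → 80.6515
  f2: (p13, p14, p2) → 68.6948
  f3: (p17, p0, p2) → 40.2710
  f4: (p17, p13, p2) → 57.0260
  f5: (p17, p13, p1) → 75.9388
  f6: (p10, p0, p2) → 52.8684
  f7: (p10, p5, p2) → 58.1731
  f8: (p8, p13, p1) → 55.5772
  f9: (p3, p5, p14) → 31.5245
  f10: (p3, p13, p14) → 21.6833
  f11: (p16, p17, p1) → 37.8070
  f12: (p16, p8, p1) → 18.3354
  f13: (p9, p10, p0) → 34.6802
  f14: (p9, p10, p5) → 12.6555
  f15: (p6, p8, p13) → 57.4355
  f16: (p6, p3, p13) → 56.1955
  f17: (p6, p9, p5) → 19.9408
  f18: (p6, p8, p0) → 31.1321
  f19: (p6, p9, p0) → 55.7593
  f20: (p11, p17, p0) → 11.5168
  f21: (p11, p16, p17) → 53.7205
  f22: (p11, p8, p0) → 5.4232
  f23: (p11, p16, p8) → 26.2153
  f24: (p7, p3, p5) → 9.5531
  f25: (p7, p6, p5) → 7.8252
  f26: (p7, p6, p3) → 52.6563
Σ area = 1033.260

Euler characteristic 15−39+26 = 2 ✓

facets=26 area=1033.260


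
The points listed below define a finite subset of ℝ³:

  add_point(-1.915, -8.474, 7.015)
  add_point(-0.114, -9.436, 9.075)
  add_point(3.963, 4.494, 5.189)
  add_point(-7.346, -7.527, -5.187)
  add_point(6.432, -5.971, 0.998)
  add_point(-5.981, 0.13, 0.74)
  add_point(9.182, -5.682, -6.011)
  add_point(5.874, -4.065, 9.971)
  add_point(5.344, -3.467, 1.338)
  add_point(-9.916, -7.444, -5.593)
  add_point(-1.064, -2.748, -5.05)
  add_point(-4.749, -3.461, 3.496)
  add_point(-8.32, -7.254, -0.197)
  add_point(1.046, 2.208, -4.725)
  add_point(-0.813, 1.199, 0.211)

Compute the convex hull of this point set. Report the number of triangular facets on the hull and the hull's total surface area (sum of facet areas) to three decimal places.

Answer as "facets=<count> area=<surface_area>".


11 of the 15 inputs are extreme points: [0, 1, 2, 3, 5, 6, 7, 9, 11, 12, 13].

Facet areas (half cross-product norm):
  f1: (p13, p6, p9) → 83.2314
  f2: (p13, p2, p6) → 60.2585
  f3: (p3, p6, p9) → 5.3799
  f4: (p3, p1, p9) → 16.9967
  f5: (p3, p1, p6) → 123.5289
  f6: (p11, p1, p2) → 55.9884
  f7: (p7, p2, p6) → 76.9289
  f8: (p7, p1, p6) → 66.3511
  f9: (p7, p1, p2) → 37.4879
  f10: (p5, p13, p9) → 48.3785
  f11: (p5, p13, p2) → 46.1623
  f12: (p5, p11, p2) → 27.1702
  f13: (p12, p1, p9) → 16.4149
  f14: (p12, p5, p9) → 21.3646
  f15: (p12, p5, p11) → 14.9711
  f16: (p0, p11, p1) → 4.6944
  f17: (p0, p12, p1) → 2.9722
  f18: (p0, p12, p11) → 21.4498
Σ area = 729.730

Check V−E+F: 11 − 27 + 18 = 2.

facets=18 area=729.730


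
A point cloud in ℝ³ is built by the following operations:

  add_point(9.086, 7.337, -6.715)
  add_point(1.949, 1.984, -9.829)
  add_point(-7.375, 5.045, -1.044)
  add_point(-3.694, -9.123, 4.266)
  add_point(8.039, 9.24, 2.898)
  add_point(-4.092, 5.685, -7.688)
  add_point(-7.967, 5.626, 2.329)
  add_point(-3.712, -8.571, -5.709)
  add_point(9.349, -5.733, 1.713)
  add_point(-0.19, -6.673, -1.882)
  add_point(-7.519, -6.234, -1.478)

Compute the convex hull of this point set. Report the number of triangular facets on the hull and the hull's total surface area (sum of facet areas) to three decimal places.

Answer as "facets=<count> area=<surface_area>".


facets=16 area=934.833

Extreme-point indices: [0, 1, 2, 3, 4, 5, 6, 7, 8, 10] — 10 of 11 on the boundary.

Area of each hull facet:
  f1: (p7, p1, p8) → 89.6132
  f2: (p3, p4, p6) → 126.8002
  f3: (p3, p4, p8) → 102.2555
  f4: (p3, p7, p8) → 67.1600
  f5: (p5, p4, p6) → 83.5192
  f6: (p5, p7, p1) → 46.8291
  f7: (p10, p3, p6) → 46.0872
  f8: (p10, p3, p7) → 22.9668
  f9: (p10, p5, p7) → 42.2817
  f10: (p0, p5, p4) → 65.6172
  f11: (p0, p5, p1) → 33.9632
  f12: (p0, p4, p8) → 71.3723
  f13: (p0, p1, p8) → 70.4457
  f14: (p2, p5, p6) → 4.8072
  f15: (p2, p10, p6) → 19.1995
  f16: (p2, p10, p5) → 41.9147
Σ area = 934.833

Check V−E+F: 10 − 24 + 16 = 2.


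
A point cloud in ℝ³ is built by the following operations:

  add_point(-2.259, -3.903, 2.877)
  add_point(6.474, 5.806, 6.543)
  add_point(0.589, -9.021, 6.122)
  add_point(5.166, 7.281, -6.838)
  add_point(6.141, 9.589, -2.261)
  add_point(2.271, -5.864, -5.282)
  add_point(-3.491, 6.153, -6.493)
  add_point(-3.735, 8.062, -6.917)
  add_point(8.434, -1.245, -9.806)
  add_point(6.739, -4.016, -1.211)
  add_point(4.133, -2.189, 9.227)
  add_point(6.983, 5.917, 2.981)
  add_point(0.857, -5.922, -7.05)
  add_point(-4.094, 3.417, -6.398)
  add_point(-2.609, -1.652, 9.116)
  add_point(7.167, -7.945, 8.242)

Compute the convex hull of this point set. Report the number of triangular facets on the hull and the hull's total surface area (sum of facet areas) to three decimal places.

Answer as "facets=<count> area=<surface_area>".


facets=24 area=897.376

Points on the hull: [0, 1, 2, 3, 4, 5, 7, 8, 10, 11, 12, 13, 14, 15] (14 of 16).

Triangle areas on the boundary:
  f1: (p12, p8, p13) → 49.3077
  f2: (p7, p8, p13) → 31.4041
  f3: (p7, p14, p13) → 35.1317
  f4: (p15, p12, p2) → 45.9357
  f5: (p15, p14, p2) → 29.7899
  f6: (p0, p14, p13) → 34.0843
  f7: (p0, p14, p2) → 21.8984
  f8: (p0, p12, p13) → 52.2911
  f9: (p0, p12, p2) → 34.8828
  f10: (p3, p4, p8) → 20.0324
  f11: (p3, p7, p8) → 39.0480
  f12: (p3, p7, p4) → 23.0298
  f13: (p5, p12, p8) → 10.1021
  f14: (p5, p15, p8) → 61.6450
  f15: (p5, p15, p12) → 5.9137
  f16: (p1, p7, p4) → 49.2226
  f17: (p1, p7, p14) → 100.4271
  f18: (p10, p15, p14) → 18.9224
  f19: (p10, p1, p14) → 29.0680
  f20: (p10, p1, p15) → 22.3706
  f21: (p11, p4, p8) → 43.2372
  f22: (p11, p1, p4) → 6.9312
  f23: (p11, p15, p8) → 107.9920
  f24: (p11, p1, p15) → 24.7077
Σ area = 897.376

Check V−E+F: 14 − 36 + 24 = 2.


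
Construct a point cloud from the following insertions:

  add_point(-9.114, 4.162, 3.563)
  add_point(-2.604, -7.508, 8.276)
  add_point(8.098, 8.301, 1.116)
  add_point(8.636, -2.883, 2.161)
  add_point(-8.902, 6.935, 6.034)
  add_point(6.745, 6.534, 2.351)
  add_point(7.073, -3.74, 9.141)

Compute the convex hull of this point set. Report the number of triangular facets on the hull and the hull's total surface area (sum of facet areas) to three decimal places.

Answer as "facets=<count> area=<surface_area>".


Points on the hull: [0, 1, 2, 3, 4, 6] (6 of 7).

Facet areas (half cross-product norm):
  f1: (p2, p3, p0) → 98.5161
  f2: (p6, p2, p3) → 39.7050
  f3: (p1, p3, p0) → 96.2761
  f4: (p1, p6, p3) → 37.0267
  f5: (p4, p2, p0) → 32.9309
  f6: (p4, p6, p2) → 123.4099
  f7: (p4, p1, p0) → 24.5206
  f8: (p4, p1, p6) → 82.8151
Σ area = 535.200

Check V−E+F: 6 − 12 + 8 = 2.

facets=8 area=535.200


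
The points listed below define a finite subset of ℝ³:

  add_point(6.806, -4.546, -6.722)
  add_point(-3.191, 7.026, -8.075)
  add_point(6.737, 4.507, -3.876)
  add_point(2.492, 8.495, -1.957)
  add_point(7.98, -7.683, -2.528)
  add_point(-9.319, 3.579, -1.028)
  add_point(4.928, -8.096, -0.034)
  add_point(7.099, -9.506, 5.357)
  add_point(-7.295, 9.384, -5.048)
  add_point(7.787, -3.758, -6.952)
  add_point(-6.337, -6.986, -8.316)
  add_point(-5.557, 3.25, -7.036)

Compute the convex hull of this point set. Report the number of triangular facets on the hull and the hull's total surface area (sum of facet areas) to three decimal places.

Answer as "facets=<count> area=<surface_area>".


facets=16 area=791.804

Hull vertices (10/12): indices [0, 1, 2, 3, 4, 5, 7, 8, 9, 10].

Facet areas (half cross-product norm):
  f1: (p7, p10, p5) → 126.3132
  f2: (p7, p10, p4) → 60.5404
  f3: (p9, p1, p10) → 94.3227
  f4: (p8, p10, p5) → 46.6160
  f5: (p8, p1, p10) → 38.9765
  f6: (p0, p10, p4) → 35.3976
  f7: (p0, p9, p4) → 3.2371
  f8: (p0, p9, p10) → 4.6837
  f9: (p3, p8, p1) → 23.8080
  f10: (p3, p7, p5) → 126.4282
  f11: (p3, p8, p5) → 37.8196
  f12: (p2, p9, p1) → 48.2948
  f13: (p2, p3, p1) → 25.7912
  f14: (p2, p3, p7) → 47.4847
  f15: (p2, p7, p4) → 47.5979
  f16: (p2, p9, p4) → 24.4921
Σ area = 791.804

Check V−E+F: 10 − 24 + 16 = 2.


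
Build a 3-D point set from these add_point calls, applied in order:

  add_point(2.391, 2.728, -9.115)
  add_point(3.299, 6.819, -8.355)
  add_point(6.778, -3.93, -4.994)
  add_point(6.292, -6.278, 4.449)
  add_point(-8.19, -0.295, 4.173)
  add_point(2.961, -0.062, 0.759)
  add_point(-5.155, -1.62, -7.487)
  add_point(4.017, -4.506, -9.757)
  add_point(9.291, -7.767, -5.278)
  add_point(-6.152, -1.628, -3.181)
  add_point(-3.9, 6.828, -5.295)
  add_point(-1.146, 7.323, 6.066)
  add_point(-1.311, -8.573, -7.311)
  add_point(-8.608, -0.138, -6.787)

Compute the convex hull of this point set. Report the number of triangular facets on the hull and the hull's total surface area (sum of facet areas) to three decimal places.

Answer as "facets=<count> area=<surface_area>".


Hull vertices (10/14): indices [0, 1, 3, 4, 7, 8, 10, 11, 12, 13].

Per-facet area ½‖(b−a)×(c−a)‖:
  f1: (p1, p7, p8) → 40.1980
  f2: (p10, p1, p13) → 30.0220
  f3: (p10, p1, p11) → 45.1487
  f4: (p10, p4, p13) → 46.0343
  f5: (p10, p4, p11) → 57.5159
  f6: (p0, p7, p13) → 43.1679
  f7: (p0, p1, p13) → 22.6049
  f8: (p0, p1, p7) → 6.8252
  f9: (p3, p4, p11) → 77.5815
  f10: (p3, p1, p8) → 82.4937
  f11: (p3, p1, p11) → 113.3389
  f12: (p12, p3, p8) → 55.4169
  f13: (p12, p3, p4) → 99.4136
  f14: (p12, p7, p8) → 27.2202
  f15: (p12, p4, p13) → 61.2343
  f16: (p12, p7, p13) → 39.7265
Σ area = 847.943

Check V−E+F: 10 − 24 + 16 = 2.

facets=16 area=847.943


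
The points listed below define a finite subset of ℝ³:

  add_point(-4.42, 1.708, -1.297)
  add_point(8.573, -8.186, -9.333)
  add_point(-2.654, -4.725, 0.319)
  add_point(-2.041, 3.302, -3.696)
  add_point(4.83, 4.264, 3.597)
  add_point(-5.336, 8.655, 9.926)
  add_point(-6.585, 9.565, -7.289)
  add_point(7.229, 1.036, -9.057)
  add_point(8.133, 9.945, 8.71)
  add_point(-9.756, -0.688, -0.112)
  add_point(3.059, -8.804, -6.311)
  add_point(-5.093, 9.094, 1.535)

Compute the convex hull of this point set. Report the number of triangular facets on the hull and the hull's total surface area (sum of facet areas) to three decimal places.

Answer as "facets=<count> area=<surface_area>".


8 of the 12 inputs are extreme points: [1, 2, 5, 6, 7, 8, 9, 10].

Triangle areas on the boundary:
  f1: (p10, p8, p1) → 77.5129
  f2: (p6, p10, p9) → 105.7778
  f3: (p6, p10, p1) → 62.6685
  f4: (p2, p10, p9) → 28.7381
  f5: (p2, p10, p8) → 92.9764
  f6: (p7, p8, p1) → 82.2206
  f7: (p7, p6, p1) → 58.3875
  f8: (p7, p6, p8) → 155.3745
  f9: (p5, p2, p9) → 58.9241
  f10: (p5, p2, p8) → 112.3257
  f11: (p5, p6, p9) → 91.0720
  f12: (p5, p6, p8) → 117.3748
Σ area = 1043.353

Euler characteristic 8−18+12 = 2 ✓

facets=12 area=1043.353


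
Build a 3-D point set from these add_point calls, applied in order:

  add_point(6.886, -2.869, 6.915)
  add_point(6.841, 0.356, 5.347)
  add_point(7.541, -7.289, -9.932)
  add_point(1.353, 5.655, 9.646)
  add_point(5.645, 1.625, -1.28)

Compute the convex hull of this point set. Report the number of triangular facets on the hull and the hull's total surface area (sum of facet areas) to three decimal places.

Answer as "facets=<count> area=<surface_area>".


Points on the hull: [0, 1, 2, 3, 4] (5 of 5).

Area of each hull facet:
  f1: (p0, p2, p3) → 80.6469
  f2: (p1, p0, p3) → 14.7811
  f3: (p1, p0, p2) → 30.6590
  f4: (p4, p2, p3) → 35.7653
  f5: (p4, p1, p3) → 29.0241
  f6: (p4, p1, p2) → 37.0826
Σ area = 227.959

Euler: V−E+F = 5−9+6 = 2.

facets=6 area=227.959


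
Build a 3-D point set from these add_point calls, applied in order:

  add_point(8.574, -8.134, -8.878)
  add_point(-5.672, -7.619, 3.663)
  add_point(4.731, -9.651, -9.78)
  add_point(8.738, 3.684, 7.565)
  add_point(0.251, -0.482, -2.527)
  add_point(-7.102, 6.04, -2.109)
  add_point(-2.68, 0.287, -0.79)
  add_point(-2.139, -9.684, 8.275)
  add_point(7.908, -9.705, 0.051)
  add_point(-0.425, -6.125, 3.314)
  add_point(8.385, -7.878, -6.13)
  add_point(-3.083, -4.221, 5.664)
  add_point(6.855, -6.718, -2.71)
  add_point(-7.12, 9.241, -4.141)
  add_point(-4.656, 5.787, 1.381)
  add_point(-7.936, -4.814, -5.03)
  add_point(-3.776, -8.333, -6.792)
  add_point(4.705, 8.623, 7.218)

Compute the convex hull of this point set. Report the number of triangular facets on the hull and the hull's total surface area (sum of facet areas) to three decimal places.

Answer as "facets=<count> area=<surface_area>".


facets=20 area=1090.330

Extreme-point indices: [0, 1, 2, 3, 5, 7, 8, 13, 14, 15, 16, 17] — 12 of 18 on the boundary.

Triangle areas on the boundary:
  f1: (p0, p2, p13) → 48.2802
  f2: (p17, p7, p3) → 53.9225
  f3: (p17, p0, p3) → 59.1986
  f4: (p17, p0, p13) → 182.5698
  f5: (p16, p7, p2) → 67.7583
  f6: (p16, p13, p15) → 32.6234
  f7: (p16, p2, p13) → 76.8324
  f8: (p8, p7, p2) → 62.4512
  f9: (p8, p0, p2) → 19.1585
  f10: (p8, p7, p3) → 96.1331
  f11: (p8, p0, p3) → 66.0799
  f12: (p14, p17, p13) → 32.4856
  f13: (p14, p17, p7) → 97.0117
  f14: (p1, p16, p15) → 26.8723
  f15: (p1, p16, p7) → 26.0188
  f16: (p1, p14, p7) → 38.3119
  f17: (p5, p14, p13) → 7.0515
  f18: (p5, p1, p14) → 28.7699
  f19: (p5, p13, p15) → 15.7893
  f20: (p5, p1, p15) → 53.0109
Σ area = 1090.330

Euler characteristic 12−30+20 = 2 ✓
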